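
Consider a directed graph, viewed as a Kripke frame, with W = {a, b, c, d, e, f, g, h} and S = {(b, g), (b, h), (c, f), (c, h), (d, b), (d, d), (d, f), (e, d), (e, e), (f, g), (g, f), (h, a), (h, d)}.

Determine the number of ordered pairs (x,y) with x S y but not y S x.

9

Enumerating: (b,g), (b,h), (c,f), (c,h), (d,b), (d,f), (e,d), (h,a), (h,d).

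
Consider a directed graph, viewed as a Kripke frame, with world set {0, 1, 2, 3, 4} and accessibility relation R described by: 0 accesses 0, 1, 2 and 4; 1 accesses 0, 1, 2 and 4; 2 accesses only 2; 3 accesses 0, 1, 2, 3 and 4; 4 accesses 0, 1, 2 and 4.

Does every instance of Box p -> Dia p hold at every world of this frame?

Axiom D corresponds to the accessibility relation being serial.
Serial: yes — every world has a successor (e.g. 0 R 0).

Yes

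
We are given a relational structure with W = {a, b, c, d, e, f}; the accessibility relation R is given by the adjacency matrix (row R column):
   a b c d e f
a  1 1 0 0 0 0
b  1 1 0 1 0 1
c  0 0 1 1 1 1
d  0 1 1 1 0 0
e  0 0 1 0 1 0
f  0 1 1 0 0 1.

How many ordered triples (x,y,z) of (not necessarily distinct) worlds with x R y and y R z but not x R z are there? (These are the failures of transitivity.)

Enumerating: (a,b,d), (a,b,f), (b,d,c), (b,f,c), (c,d,b), (c,f,b), (d,b,a), (d,b,f), (d,c,e), (d,c,f), (e,c,d), (e,c,f), (f,b,a), (f,b,d), (f,c,d), (f,c,e).

16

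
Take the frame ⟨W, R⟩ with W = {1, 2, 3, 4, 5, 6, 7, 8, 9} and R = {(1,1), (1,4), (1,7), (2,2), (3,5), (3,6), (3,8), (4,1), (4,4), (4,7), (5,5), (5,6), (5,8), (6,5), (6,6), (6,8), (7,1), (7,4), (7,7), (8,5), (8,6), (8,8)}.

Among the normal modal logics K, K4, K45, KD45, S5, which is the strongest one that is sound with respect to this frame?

K45

Transitive (axiom 4): yes — every two-step R-path is closed by a direct edge.
Euclidean (axiom 5): yes — any two successors of a common world are R-related.
Serial (axiom D): no — 9 has no R-successor.
Reflexive (axiom T): no — 3 is not related to itself.
So F validates K, K4, K45; KD45 would additionally require R to be serial. The strongest is K45.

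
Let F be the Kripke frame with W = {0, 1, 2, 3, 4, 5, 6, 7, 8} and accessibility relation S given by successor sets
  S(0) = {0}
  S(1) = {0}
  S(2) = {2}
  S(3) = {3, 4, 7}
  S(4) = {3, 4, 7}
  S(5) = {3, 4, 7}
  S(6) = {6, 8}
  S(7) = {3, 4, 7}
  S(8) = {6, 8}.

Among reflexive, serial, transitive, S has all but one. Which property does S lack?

reflexive

Reflexive: no — 1 is not related to itself.
Serial: yes — every world has a successor (e.g. 0 S 0).
Transitive: yes — every two-step S-path is closed by a direct edge.
Only reflexive fails.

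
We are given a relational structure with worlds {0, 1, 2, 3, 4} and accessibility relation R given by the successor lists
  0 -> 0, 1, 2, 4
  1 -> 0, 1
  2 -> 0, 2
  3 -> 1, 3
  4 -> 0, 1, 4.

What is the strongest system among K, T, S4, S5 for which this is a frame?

T

Reflexive (axiom T): yes — every world is R-related to itself.
Transitive (axiom 4): no — 1 R 0 and 0 R 2, but not 1 R 2.
Euclidean (axiom 5): no — 0 R 1 and 0 R 2, but not 1 R 2.
So F validates K, T; S4 would additionally require R to be transitive. The strongest is T.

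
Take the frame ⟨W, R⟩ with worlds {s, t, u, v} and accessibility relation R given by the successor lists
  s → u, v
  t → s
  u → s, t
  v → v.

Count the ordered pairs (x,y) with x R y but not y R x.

Enumerating: (s,v), (t,s), (u,t).

3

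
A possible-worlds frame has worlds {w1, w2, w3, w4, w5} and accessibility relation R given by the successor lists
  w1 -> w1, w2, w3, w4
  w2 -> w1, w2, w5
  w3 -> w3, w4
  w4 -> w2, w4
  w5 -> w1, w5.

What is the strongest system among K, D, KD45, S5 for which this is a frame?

D

Serial (axiom D): yes — every world has a successor (e.g. w1 R w1).
Euclidean (axiom 5): no — w1 R w2 and w1 R w3, but not w2 R w3.
Transitive (axiom 4): no — w1 R w2 and w2 R w5, but not w1 R w5.
Reflexive (axiom T): yes — every world is R-related to itself.
So F validates K, D; KD45 would additionally require R to be Euclidean and transitive. The strongest is D.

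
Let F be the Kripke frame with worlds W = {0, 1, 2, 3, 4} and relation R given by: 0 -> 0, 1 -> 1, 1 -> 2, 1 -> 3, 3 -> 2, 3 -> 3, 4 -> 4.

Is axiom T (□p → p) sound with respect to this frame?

No

The schema T characterises exactly the reflexive frames.
Reflexive: no — 2 is not related to itself.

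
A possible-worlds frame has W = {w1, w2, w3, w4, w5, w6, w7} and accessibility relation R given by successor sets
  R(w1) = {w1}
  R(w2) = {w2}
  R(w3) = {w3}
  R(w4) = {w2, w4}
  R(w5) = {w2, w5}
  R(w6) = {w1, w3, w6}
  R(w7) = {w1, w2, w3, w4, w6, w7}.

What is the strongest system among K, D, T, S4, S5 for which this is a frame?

S4

Serial (axiom D): yes — every world has a successor (e.g. w1 R w1).
Reflexive (axiom T): yes — every world is R-related to itself.
Transitive (axiom 4): yes — every two-step R-path is closed by a direct edge.
Euclidean (axiom 5): no — w6 R w1 and w6 R w3, but not w1 R w3.
So F validates K, D, T, S4; S5 would additionally require R to be Euclidean. The strongest is S4.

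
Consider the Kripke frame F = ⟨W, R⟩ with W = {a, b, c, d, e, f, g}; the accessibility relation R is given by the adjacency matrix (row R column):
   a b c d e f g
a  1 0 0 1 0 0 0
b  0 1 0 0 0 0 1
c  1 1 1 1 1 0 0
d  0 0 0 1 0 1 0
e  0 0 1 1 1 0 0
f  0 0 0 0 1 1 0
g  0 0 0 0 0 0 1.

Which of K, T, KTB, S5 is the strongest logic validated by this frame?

Reflexive (axiom T): yes — every world is R-related to itself.
Symmetric (axiom B): no — a R d but not d R a.
Euclidean (axiom 5): no — c R a and c R b, but not a R b.
So F validates K, T; KTB would additionally require R to be symmetric. The strongest is T.

T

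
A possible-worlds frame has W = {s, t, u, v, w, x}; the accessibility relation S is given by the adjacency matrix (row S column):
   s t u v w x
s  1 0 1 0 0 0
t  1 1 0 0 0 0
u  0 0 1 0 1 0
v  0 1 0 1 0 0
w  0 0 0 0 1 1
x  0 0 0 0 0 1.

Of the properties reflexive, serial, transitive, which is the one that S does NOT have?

transitive

Reflexive: yes — every world is S-related to itself.
Serial: yes — every world has a successor (e.g. s S s).
Transitive: no — s S u and u S w, but not s S w.
Only transitive fails.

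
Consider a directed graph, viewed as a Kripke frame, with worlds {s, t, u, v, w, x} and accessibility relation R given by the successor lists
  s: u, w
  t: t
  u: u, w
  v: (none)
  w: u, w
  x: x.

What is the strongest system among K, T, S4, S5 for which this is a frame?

Reflexive (axiom T): no — s is not related to itself.
Transitive (axiom 4): yes — every two-step R-path is closed by a direct edge.
Euclidean (axiom 5): yes — any two successors of a common world are R-related.
So F validates K; T would additionally require R to be reflexive. The strongest is K.

K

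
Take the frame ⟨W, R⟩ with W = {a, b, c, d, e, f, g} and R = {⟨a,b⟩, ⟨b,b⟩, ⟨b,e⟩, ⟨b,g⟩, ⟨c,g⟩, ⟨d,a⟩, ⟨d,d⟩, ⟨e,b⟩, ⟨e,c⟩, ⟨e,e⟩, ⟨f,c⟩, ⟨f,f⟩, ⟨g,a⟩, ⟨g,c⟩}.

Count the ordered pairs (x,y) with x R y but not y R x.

Enumerating: (a,b), (b,g), (d,a), (e,c), (f,c), (g,a).

6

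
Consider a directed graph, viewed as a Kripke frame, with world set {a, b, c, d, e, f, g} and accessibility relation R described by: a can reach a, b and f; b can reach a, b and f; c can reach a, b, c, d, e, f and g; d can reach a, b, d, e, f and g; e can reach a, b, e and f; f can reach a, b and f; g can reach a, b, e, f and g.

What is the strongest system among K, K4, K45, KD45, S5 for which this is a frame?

K4

Transitive (axiom 4): yes — every two-step R-path is closed by a direct edge.
Euclidean (axiom 5): no — c R a and c R d, but not a R d.
Serial (axiom D): yes — every world has a successor (e.g. a R a).
Reflexive (axiom T): yes — every world is R-related to itself.
So F validates K, K4; K45 would additionally require R to be Euclidean. The strongest is K4.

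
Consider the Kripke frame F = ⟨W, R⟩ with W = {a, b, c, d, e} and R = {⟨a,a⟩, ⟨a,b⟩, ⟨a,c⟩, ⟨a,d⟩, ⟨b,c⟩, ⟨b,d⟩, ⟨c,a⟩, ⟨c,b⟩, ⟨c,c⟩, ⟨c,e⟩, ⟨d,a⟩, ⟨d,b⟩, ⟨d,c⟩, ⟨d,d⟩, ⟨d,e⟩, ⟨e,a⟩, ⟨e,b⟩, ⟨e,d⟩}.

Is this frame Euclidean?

Euclidean: no — a R c and a R d, but not c R d.

No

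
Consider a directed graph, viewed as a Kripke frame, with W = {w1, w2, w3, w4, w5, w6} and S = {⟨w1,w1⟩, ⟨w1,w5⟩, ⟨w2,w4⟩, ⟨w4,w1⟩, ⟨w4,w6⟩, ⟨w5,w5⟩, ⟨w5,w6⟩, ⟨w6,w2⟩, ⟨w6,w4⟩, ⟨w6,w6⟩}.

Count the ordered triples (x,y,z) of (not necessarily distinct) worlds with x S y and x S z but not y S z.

Enumerating: (w1,w5,w1), (w2,w4,w4), (w4,w1,w6), (w4,w6,w1), (w5,w6,w5), (w6,w2,w2), (w6,w2,w6), (w6,w4,w2), (w6,w4,w4).

9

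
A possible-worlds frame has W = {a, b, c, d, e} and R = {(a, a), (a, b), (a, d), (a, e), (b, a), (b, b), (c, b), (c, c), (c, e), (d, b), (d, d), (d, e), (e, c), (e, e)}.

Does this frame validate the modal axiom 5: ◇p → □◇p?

Axiom 5 corresponds to the accessibility relation being Euclidean.
Euclidean: no — a R b and a R d, but not b R d.

No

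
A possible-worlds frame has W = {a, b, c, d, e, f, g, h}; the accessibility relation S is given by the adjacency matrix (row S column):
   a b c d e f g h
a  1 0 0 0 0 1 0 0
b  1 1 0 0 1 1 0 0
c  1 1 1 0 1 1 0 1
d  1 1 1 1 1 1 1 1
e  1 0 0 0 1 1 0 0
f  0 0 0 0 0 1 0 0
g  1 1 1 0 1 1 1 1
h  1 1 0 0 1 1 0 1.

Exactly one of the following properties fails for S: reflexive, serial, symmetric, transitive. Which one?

symmetric

Reflexive: yes — every world is S-related to itself.
Serial: yes — every world has a successor (e.g. a S a).
Symmetric: no — a S f but not f S a.
Transitive: yes — every two-step S-path is closed by a direct edge.
Only symmetric fails.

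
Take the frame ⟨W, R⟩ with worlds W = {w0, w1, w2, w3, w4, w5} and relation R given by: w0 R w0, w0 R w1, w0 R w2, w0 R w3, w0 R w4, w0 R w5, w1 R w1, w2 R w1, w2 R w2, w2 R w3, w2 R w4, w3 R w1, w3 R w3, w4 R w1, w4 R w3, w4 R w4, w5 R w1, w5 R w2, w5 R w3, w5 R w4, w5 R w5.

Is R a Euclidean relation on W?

No

Euclidean: no — w0 R w1 and w0 R w2, but not w1 R w2.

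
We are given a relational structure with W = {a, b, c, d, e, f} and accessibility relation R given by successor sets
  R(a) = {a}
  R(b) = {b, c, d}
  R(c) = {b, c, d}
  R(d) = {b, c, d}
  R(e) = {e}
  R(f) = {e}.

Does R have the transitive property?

Transitive: yes — every two-step R-path is closed by a direct edge.

Yes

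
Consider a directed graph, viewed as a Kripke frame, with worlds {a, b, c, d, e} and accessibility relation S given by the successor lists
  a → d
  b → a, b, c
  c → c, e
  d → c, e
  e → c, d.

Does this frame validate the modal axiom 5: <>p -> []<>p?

The schema 5 characterises exactly the Euclidean frames.
Euclidean: no — b S a and b S c, but not a S c.

No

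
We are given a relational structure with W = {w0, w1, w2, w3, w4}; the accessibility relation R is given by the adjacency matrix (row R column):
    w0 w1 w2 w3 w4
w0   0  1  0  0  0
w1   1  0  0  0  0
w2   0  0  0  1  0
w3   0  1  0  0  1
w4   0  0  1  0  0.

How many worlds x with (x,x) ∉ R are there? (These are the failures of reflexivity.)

5

Enumerating: w0, w1, w2, w3, w4.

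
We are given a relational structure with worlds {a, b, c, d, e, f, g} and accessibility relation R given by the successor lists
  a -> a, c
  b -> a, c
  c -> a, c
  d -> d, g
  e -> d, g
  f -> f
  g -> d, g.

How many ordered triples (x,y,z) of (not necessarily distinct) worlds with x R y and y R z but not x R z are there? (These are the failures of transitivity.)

0

R is transitive; there are no such tuples.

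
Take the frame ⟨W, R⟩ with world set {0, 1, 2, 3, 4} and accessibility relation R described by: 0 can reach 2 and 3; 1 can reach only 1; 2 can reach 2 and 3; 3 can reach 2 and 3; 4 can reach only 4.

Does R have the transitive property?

Transitive: yes — every two-step R-path is closed by a direct edge.

Yes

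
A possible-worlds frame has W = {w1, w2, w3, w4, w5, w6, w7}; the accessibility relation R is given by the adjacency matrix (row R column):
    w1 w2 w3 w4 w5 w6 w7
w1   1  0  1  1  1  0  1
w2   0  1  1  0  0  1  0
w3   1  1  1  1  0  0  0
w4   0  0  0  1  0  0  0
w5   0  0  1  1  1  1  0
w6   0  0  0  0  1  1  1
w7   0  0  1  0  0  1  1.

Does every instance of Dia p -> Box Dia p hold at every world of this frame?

By correspondence theory, 5 is valid on a frame iff R is Euclidean.
Euclidean: no — w1 R w3 and w1 R w5, but not w3 R w5.

No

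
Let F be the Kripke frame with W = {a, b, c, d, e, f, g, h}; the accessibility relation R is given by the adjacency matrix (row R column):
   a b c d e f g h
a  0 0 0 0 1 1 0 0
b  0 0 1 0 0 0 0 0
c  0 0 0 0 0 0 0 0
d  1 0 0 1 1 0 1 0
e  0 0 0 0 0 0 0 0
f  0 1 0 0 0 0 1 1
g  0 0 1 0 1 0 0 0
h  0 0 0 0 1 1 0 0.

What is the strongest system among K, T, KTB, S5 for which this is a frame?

Reflexive (axiom T): no — a is not related to itself.
Symmetric (axiom B): no — a R e but not e R a.
Euclidean (axiom 5): no — a R e and a R f, but not e R f.
So F validates K; T would additionally require R to be reflexive. The strongest is K.

K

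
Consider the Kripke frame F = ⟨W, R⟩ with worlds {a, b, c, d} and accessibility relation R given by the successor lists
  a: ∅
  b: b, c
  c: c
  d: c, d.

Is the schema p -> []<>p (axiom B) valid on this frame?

The schema B characterises exactly the symmetric frames.
Symmetric: no — b R c but not c R b.

No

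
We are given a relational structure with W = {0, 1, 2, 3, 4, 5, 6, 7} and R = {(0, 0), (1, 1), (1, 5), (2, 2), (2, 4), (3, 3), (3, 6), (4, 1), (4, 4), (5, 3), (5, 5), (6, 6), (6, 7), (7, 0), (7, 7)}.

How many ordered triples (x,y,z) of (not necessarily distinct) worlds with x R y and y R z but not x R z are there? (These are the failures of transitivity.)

Enumerating: (1,5,3), (2,4,1), (3,6,7), (4,1,5), (5,3,6), (6,7,0).

6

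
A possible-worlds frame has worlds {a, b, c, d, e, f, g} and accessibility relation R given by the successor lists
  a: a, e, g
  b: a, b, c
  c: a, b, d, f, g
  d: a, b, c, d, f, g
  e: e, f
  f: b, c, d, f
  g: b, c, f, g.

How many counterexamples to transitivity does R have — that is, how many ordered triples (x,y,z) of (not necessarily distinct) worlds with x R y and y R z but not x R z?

Enumerating: (a,e,f), (a,g,b), (a,g,c), (a,g,f), (b,a,e), (b,a,g), (b,c,d), (b,c,f), (b,c,g), (c,a,e), (c,b,c), (c,d,c), … and 15 more.
Total: 27.

27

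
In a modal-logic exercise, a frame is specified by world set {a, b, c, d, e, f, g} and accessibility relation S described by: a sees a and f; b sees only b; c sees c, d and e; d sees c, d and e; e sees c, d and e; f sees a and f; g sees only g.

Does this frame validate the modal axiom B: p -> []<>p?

Yes

Axiom B corresponds to the accessibility relation being symmetric.
Symmetric: yes — every pair in S has its reverse in S.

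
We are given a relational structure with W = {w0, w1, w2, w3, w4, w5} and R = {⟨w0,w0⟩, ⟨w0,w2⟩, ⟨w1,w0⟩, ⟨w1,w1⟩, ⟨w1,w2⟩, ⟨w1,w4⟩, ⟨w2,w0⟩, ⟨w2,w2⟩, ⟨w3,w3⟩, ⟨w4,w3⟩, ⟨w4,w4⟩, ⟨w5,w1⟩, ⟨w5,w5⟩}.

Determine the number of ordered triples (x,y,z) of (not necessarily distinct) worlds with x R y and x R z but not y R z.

Enumerating: (w1,w0,w1), (w1,w0,w4), (w1,w2,w1), (w1,w2,w4), (w1,w4,w0), (w1,w4,w1), (w1,w4,w2), (w4,w3,w4), (w5,w1,w5).

9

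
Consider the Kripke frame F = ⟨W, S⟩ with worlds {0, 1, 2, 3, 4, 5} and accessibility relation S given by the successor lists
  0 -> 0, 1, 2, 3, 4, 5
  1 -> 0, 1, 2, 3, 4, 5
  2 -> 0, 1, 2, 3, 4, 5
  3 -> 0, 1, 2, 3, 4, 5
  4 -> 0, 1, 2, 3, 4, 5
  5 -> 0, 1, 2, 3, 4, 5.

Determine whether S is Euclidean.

Yes

Euclidean: yes — any two successors of a common world are S-related.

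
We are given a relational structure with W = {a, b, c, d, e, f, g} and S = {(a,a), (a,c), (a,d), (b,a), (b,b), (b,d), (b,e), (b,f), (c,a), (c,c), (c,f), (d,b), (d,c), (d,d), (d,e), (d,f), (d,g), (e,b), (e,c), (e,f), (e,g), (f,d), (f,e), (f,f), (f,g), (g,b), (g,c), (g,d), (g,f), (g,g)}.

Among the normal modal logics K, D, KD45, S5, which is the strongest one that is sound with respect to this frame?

D

Serial (axiom D): yes — every world has a successor (e.g. a S a).
Euclidean (axiom 5): no — a S c and a S d, but not c S d.
Transitive (axiom 4): no — a S c and c S f, but not a S f.
Reflexive (axiom T): no — e is not related to itself.
So F validates K, D; KD45 would additionally require S to be Euclidean and transitive. The strongest is D.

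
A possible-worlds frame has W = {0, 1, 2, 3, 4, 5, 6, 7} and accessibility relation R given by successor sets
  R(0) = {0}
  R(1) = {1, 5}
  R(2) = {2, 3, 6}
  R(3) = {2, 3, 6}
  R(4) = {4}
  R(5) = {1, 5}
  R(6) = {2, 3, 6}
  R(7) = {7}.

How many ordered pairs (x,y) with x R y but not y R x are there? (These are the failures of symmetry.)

0

R is symmetric; there are no such tuples.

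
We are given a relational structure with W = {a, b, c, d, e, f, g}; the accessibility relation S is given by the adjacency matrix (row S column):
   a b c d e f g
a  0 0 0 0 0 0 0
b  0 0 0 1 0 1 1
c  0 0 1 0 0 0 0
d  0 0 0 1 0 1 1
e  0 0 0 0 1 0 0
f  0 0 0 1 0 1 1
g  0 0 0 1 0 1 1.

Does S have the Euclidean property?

Euclidean: yes — any two successors of a common world are S-related.

Yes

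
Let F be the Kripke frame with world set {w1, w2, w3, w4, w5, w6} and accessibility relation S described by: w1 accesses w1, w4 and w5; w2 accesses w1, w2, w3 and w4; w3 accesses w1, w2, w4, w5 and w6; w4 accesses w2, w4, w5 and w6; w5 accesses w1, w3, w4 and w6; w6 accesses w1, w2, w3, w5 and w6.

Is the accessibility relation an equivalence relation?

Reflexive: no — w3 is not related to itself.
Symmetric: no — w1 S w4 but not w4 S w1.
Transitive: no — w1 S w4 and w4 S w2, but not w1 S w2.
So S is not an equivalence relation.

No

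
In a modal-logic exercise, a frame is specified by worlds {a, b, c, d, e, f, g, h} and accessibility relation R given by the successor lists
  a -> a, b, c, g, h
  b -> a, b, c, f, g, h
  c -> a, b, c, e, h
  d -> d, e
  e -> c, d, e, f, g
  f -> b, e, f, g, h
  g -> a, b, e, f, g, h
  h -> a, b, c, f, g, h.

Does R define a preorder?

Reflexive: yes — every world is R-related to itself.
Transitive: no — a R b and b R f, but not a R f.
So R is not a preorder.

No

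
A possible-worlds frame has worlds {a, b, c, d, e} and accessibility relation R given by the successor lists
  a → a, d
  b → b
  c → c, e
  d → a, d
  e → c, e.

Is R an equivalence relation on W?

Reflexive: yes — every world is R-related to itself.
Symmetric: yes — every pair in R has its reverse in R.
Transitive: yes — every two-step R-path is closed by a direct edge.
So R is an equivalence relation.

Yes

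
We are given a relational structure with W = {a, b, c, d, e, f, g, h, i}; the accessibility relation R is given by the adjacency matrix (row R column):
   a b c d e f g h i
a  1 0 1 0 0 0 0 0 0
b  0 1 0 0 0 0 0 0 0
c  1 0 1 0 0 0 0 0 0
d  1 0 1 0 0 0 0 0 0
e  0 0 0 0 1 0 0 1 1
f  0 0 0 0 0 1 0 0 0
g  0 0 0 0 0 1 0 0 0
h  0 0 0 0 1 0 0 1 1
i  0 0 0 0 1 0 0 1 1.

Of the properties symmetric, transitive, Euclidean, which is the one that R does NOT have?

Symmetric: no — d R a but not a R d.
Transitive: yes — every two-step R-path is closed by a direct edge.
Euclidean: yes — any two successors of a common world are R-related.
Only symmetric fails.

symmetric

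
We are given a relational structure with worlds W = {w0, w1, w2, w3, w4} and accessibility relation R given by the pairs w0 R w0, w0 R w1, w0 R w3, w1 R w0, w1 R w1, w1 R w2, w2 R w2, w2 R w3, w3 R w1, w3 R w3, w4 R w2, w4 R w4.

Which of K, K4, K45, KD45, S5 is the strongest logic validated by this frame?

Transitive (axiom 4): no — w0 R w1 and w1 R w2, but not w0 R w2.
Euclidean (axiom 5): no — w0 R w1 and w0 R w3, but not w1 R w3.
Serial (axiom D): yes — every world has a successor (e.g. w0 R w0).
Reflexive (axiom T): yes — every world is R-related to itself.
So F validates K; K4 would additionally require R to be transitive. The strongest is K.

K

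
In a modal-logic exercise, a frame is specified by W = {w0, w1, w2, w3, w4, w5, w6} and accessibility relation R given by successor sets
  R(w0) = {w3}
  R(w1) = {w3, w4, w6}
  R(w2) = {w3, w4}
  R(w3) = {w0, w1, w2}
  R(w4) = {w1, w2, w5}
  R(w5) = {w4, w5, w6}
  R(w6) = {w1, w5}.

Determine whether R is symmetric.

Yes

Symmetric: yes — every pair in R has its reverse in R.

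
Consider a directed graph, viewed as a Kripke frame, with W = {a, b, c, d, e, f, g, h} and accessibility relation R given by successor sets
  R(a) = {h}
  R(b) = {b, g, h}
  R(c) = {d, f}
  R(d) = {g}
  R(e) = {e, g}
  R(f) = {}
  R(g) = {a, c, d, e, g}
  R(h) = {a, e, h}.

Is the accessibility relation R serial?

Serial: no — f has no R-successor.

No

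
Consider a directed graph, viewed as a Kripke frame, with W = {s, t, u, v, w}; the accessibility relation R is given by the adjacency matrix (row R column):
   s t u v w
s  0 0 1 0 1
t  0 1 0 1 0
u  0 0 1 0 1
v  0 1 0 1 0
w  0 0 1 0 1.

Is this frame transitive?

Transitive: yes — every two-step R-path is closed by a direct edge.

Yes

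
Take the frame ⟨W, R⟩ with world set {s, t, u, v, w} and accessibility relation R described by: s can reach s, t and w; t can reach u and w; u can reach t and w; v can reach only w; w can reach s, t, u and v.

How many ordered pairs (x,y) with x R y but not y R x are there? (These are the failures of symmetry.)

Enumerating: (s,t).

1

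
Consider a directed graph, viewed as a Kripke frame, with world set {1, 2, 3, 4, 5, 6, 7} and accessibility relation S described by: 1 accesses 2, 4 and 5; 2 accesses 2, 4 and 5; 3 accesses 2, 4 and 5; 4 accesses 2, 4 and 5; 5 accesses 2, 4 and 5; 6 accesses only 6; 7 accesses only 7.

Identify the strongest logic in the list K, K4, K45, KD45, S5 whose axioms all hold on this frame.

KD45

Transitive (axiom 4): yes — every two-step S-path is closed by a direct edge.
Euclidean (axiom 5): yes — any two successors of a common world are S-related.
Serial (axiom D): yes — every world has a successor (e.g. 1 S 2).
Reflexive (axiom T): no — 1 is not related to itself.
So F validates K, K4, K45, KD45; S5 would additionally require S to be reflexive. The strongest is KD45.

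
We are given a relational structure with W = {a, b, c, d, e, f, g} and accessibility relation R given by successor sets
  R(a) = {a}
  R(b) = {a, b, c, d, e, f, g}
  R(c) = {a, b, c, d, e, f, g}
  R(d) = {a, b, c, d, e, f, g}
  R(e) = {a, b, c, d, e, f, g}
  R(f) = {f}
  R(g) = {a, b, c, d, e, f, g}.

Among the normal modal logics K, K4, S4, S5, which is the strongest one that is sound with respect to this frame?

Transitive (axiom 4): yes — every two-step R-path is closed by a direct edge.
Reflexive (axiom T): yes — every world is R-related to itself.
Euclidean (axiom 5): no — b R a and b R c, but not a R c.
So F validates K, K4, S4; S5 would additionally require R to be Euclidean. The strongest is S4.

S4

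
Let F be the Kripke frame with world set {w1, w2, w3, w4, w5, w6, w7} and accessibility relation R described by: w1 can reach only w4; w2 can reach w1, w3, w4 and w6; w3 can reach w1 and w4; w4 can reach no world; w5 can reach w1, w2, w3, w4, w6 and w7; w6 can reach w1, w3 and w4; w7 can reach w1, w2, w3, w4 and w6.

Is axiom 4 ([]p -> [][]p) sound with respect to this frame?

The schema 4 characterises exactly the transitive frames.
Transitive: yes — every two-step R-path is closed by a direct edge.

Yes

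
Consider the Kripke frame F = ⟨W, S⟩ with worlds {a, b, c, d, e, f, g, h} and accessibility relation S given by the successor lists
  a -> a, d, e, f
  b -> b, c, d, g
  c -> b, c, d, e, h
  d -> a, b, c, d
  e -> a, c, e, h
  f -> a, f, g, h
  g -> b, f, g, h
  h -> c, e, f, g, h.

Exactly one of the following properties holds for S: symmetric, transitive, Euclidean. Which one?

symmetric

Symmetric: yes — every pair in S has its reverse in S.
Transitive: no — a S d and d S b, but not a S b.
Euclidean: no — a S d and a S e, but not d S e.
Only symmetric holds.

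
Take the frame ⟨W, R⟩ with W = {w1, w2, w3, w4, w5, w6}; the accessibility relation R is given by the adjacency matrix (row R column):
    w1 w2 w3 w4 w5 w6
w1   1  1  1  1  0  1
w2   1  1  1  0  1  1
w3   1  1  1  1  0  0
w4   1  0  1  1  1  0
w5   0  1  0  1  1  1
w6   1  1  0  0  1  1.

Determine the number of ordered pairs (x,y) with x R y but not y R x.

R is symmetric; there are no such tuples.

0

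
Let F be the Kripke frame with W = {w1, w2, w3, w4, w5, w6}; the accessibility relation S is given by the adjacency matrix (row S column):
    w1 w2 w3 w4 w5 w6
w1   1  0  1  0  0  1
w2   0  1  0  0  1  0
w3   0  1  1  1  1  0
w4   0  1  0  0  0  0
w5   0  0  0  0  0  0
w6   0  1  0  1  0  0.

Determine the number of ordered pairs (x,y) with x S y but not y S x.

9

Enumerating: (w1,w3), (w1,w6), (w2,w5), (w3,w2), (w3,w4), (w3,w5), (w4,w2), (w6,w2), (w6,w4).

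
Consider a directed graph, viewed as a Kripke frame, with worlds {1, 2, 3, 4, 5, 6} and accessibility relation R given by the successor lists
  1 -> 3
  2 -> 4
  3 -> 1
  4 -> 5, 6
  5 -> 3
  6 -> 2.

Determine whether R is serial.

Serial: yes — every world has a successor (e.g. 1 R 3).

Yes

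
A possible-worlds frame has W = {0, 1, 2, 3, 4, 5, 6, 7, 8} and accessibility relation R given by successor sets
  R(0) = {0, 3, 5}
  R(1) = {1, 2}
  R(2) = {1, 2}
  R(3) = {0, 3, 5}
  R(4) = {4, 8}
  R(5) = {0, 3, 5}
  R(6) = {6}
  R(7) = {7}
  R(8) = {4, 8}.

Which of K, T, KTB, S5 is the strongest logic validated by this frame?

S5

Reflexive (axiom T): yes — every world is R-related to itself.
Symmetric (axiom B): yes — every pair in R has its reverse in R.
Euclidean (axiom 5): yes — any two successors of a common world are R-related.
So F validates K, T, KTB, S5. The strongest is S5.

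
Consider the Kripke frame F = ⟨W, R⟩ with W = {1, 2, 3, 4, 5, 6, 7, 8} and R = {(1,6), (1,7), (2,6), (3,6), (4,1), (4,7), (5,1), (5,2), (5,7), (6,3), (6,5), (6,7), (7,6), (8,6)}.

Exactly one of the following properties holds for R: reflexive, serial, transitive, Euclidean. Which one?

serial

Reflexive: no — 1 is not related to itself.
Serial: yes — every world has a successor (e.g. 1 R 6).
Transitive: no — 1 R 6 and 6 R 3, but not 1 R 3.
Euclidean: no — 4 R 7 and 4 R 1, but not 7 R 1.
Only serial holds.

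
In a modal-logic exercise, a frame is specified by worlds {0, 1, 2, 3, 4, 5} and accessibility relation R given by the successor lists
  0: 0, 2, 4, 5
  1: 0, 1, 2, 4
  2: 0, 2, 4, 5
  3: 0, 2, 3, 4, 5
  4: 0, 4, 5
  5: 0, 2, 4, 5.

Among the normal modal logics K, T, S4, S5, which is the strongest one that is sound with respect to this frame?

Reflexive (axiom T): yes — every world is R-related to itself.
Transitive (axiom 4): no — 1 R 0 and 0 R 5, but not 1 R 5.
Euclidean (axiom 5): no — 0 R 4 and 0 R 2, but not 4 R 2.
So F validates K, T; S4 would additionally require R to be transitive. The strongest is T.

T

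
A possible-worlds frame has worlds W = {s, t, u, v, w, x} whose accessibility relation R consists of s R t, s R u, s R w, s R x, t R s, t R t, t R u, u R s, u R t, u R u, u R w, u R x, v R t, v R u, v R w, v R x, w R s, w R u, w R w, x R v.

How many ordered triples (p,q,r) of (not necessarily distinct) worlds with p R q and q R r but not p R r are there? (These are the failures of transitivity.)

21

Enumerating: (s,t,s), (s,u,s), (s,w,s), (s,x,v), (t,s,w), (t,s,x), (t,u,w), (t,u,x), (u,x,v), (v,t,s), (v,u,s), (v,w,s), … and 9 more.
Total: 21.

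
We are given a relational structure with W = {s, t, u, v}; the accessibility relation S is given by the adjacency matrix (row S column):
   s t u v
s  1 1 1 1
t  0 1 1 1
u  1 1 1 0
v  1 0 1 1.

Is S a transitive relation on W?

Transitive: no — t S u and u S s, but not t S s.

No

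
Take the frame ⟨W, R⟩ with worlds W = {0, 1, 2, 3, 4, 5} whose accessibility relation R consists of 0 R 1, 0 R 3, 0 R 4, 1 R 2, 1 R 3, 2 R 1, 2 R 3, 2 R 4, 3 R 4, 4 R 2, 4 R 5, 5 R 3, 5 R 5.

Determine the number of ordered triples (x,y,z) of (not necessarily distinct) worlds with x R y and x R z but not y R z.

23

Enumerating: (0,1,1), (0,1,4), (0,3,1), (0,3,3), (0,4,1), (0,4,3), (0,4,4), (1,2,2), (1,3,2), (1,3,3), (2,1,1), (2,1,4), … and 11 more.
Total: 23.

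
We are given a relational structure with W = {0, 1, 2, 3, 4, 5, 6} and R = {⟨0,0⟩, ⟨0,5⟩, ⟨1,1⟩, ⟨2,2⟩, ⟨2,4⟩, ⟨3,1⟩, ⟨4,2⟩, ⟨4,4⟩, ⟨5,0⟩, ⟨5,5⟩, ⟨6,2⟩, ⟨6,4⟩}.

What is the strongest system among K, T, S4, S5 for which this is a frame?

Reflexive (axiom T): no — 3 is not related to itself.
Transitive (axiom 4): yes — every two-step R-path is closed by a direct edge.
Euclidean (axiom 5): yes — any two successors of a common world are R-related.
So F validates K; T would additionally require R to be reflexive. The strongest is K.

K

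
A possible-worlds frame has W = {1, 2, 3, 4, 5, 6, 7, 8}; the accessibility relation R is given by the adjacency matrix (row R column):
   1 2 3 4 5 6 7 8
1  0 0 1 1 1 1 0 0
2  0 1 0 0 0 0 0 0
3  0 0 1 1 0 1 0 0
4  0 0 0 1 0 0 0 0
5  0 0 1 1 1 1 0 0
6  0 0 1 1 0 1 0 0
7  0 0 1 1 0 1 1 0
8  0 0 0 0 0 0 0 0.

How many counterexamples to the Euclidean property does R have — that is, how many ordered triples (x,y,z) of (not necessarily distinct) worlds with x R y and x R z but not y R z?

19

Enumerating: (1,3,5), (1,4,3), (1,4,5), (1,4,6), (1,6,5), (3,4,3), (3,4,6), (5,3,5), (5,4,3), (5,4,5), (5,4,6), (5,6,5), … and 7 more.
Total: 19.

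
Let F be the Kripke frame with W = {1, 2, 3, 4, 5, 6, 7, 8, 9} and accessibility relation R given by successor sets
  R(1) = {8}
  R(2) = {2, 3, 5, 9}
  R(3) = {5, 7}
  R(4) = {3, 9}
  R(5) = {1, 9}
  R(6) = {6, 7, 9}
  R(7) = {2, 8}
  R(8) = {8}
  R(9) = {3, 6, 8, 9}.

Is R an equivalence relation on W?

No

Reflexive: no — 1 is not related to itself.
Symmetric: no — 1 R 8 but not 8 R 1.
Transitive: no — 2 R 3 and 3 R 7, but not 2 R 7.
So R is not an equivalence relation.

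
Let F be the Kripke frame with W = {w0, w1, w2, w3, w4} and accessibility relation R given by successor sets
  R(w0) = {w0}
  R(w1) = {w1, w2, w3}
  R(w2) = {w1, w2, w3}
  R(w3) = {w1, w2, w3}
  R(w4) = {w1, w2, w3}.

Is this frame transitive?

Transitive: yes — every two-step R-path is closed by a direct edge.

Yes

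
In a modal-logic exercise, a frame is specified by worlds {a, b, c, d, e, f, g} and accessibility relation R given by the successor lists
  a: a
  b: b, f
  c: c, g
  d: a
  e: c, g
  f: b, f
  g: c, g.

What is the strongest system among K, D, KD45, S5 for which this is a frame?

Serial (axiom D): yes — every world has a successor (e.g. a R a).
Euclidean (axiom 5): yes — any two successors of a common world are R-related.
Transitive (axiom 4): yes — every two-step R-path is closed by a direct edge.
Reflexive (axiom T): no — d is not related to itself.
So F validates K, D, KD45; S5 would additionally require R to be reflexive. The strongest is KD45.

KD45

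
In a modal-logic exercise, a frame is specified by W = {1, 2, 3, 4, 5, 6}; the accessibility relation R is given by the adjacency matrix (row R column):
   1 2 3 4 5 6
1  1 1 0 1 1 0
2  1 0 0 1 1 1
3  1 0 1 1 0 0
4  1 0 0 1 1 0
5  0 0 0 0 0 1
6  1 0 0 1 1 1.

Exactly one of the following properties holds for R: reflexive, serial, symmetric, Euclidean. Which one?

Reflexive: no — 2 is not related to itself.
Serial: yes — every world has a successor (e.g. 1 R 1).
Symmetric: no — 1 R 5 but not 5 R 1.
Euclidean: no — 1 R 4 and 1 R 2, but not 4 R 2.
Only serial holds.

serial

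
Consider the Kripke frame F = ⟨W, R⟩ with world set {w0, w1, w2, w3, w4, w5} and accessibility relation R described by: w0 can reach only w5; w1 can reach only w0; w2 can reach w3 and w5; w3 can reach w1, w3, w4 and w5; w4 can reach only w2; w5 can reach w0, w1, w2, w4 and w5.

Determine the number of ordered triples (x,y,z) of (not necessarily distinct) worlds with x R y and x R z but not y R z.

28

Enumerating: (w1,w0,w0), (w2,w5,w3), (w3,w1,w1), (w3,w1,w3), (w3,w1,w4), (w3,w1,w5), (w3,w4,w1), (w3,w4,w3), (w3,w4,w4), (w3,w4,w5), (w3,w5,w3), (w4,w2,w2), … and 16 more.
Total: 28.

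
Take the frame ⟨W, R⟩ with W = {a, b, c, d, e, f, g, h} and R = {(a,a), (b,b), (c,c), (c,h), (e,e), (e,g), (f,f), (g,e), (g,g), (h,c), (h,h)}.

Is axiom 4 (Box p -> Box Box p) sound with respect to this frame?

Yes

The schema 4 characterises exactly the transitive frames.
Transitive: yes — every two-step R-path is closed by a direct edge.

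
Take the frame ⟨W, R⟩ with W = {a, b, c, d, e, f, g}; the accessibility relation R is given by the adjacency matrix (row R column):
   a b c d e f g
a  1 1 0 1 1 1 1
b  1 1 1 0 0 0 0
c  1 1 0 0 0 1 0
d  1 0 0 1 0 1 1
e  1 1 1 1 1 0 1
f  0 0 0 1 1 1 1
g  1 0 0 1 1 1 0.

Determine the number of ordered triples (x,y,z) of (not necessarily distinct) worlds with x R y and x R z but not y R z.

38

Enumerating: (a,b,d), (a,b,e), (a,b,f), (a,b,g), (a,d,b), (a,d,e), (a,e,f), (a,f,a), (a,f,b), (a,g,b), (a,g,g), (b,a,c), … and 26 more.
Total: 38.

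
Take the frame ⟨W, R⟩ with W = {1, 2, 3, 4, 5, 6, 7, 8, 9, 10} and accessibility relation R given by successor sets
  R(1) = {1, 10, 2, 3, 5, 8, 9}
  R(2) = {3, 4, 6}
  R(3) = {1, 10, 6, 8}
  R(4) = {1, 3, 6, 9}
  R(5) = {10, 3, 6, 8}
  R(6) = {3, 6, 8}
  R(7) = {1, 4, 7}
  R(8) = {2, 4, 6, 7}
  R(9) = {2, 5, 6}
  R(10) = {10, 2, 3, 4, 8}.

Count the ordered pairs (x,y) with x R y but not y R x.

Enumerating: (1,10), (1,2), (1,5), (1,8), (1,9), (10,2), (10,4), (10,8), (2,3), (2,4), (2,6), (3,8), … and 16 more.
Total: 28.

28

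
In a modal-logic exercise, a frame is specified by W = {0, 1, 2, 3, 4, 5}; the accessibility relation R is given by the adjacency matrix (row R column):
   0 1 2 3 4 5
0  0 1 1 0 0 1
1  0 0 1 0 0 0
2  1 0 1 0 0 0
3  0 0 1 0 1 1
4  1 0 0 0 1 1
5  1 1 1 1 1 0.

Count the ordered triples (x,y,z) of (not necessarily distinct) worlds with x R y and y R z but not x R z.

Enumerating: (0,2,0), (0,5,0), (0,5,3), (0,5,4), (1,2,0), (2,0,1), (2,0,5), (3,2,0), (3,4,0), (3,5,0), (3,5,1), (3,5,3), … and 8 more.
Total: 20.

20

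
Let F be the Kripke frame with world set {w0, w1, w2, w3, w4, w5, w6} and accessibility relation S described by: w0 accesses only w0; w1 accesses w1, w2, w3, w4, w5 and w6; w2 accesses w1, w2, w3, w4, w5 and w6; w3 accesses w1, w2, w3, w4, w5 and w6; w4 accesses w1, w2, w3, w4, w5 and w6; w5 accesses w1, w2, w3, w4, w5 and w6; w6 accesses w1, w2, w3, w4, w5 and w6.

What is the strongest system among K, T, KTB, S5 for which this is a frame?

S5

Reflexive (axiom T): yes — every world is S-related to itself.
Symmetric (axiom B): yes — every pair in S has its reverse in S.
Euclidean (axiom 5): yes — any two successors of a common world are S-related.
So F validates K, T, KTB, S5. The strongest is S5.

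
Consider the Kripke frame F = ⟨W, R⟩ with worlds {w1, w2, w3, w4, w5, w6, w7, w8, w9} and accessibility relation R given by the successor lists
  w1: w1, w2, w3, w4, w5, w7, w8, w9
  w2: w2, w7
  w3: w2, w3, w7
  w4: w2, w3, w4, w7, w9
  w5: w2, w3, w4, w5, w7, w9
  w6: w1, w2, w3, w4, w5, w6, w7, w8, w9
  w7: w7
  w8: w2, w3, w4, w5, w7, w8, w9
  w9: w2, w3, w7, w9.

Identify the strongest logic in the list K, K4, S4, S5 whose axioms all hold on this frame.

S4

Transitive (axiom 4): yes — every two-step R-path is closed by a direct edge.
Reflexive (axiom T): yes — every world is R-related to itself.
Euclidean (axiom 5): no — w1 R w2 and w1 R w3, but not w2 R w3.
So F validates K, K4, S4; S5 would additionally require R to be Euclidean. The strongest is S4.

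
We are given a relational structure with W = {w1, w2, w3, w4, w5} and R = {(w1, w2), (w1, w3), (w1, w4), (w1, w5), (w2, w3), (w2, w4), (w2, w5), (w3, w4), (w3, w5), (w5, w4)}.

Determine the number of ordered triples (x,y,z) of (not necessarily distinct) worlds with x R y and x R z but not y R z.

20

Enumerating: (w1,w2,w2), (w1,w3,w2), (w1,w3,w3), (w1,w4,w2), (w1,w4,w3), (w1,w4,w4), (w1,w4,w5), (w1,w5,w2), (w1,w5,w3), (w1,w5,w5), (w2,w3,w3), (w2,w4,w3), … and 8 more.
Total: 20.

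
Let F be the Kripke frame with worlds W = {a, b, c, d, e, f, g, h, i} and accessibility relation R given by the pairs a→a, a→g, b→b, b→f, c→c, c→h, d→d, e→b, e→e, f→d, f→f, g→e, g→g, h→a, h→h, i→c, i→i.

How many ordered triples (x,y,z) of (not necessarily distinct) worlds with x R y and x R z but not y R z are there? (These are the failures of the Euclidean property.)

Enumerating: (a,g,a), (b,f,b), (c,h,c), (e,b,e), (f,d,f), (g,e,g), (h,a,h), (i,c,i).

8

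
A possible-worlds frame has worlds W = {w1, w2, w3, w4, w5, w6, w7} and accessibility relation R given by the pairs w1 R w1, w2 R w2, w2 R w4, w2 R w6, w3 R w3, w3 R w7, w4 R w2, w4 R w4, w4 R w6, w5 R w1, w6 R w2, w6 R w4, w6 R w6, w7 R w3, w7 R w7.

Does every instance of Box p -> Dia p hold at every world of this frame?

Axiom D corresponds to the accessibility relation being serial.
Serial: yes — every world has a successor (e.g. w1 R w1).

Yes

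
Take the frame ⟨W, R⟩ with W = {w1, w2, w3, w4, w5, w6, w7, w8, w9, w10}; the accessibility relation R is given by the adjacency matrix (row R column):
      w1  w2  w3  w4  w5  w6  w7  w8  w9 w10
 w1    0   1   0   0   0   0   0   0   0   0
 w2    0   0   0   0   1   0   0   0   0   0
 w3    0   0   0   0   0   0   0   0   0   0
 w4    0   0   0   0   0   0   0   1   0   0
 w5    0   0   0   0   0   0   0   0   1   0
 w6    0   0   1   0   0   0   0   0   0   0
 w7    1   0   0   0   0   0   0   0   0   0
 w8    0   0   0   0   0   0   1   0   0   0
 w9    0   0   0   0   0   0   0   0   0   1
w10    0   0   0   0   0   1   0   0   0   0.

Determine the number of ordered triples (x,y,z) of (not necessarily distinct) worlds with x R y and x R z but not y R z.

9

Enumerating: (w1,w2,w2), (w10,w6,w6), (w2,w5,w5), (w4,w8,w8), (w5,w9,w9), (w6,w3,w3), (w7,w1,w1), (w8,w7,w7), (w9,w10,w10).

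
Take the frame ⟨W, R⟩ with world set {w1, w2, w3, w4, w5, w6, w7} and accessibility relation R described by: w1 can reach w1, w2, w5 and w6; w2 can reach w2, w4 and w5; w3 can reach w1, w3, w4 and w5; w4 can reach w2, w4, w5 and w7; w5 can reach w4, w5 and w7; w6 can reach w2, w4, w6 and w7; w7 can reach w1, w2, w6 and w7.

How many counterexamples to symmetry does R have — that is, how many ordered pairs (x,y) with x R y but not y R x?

13

Enumerating: (w1,w2), (w1,w5), (w1,w6), (w2,w5), (w3,w1), (w3,w4), (w3,w5), (w4,w7), (w5,w7), (w6,w2), (w6,w4), (w7,w1), (w7,w2).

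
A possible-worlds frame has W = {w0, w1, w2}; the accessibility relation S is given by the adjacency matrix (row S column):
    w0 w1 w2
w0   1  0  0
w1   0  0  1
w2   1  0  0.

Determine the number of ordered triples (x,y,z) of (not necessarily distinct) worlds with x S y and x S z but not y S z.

1

Enumerating: (w1,w2,w2).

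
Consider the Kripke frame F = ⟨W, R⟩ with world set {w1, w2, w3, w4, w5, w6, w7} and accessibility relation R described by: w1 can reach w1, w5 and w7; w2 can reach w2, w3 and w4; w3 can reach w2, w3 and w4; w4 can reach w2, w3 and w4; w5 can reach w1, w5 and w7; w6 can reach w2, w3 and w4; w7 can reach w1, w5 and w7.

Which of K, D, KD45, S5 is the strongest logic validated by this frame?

Serial (axiom D): yes — every world has a successor (e.g. w1 R w1).
Euclidean (axiom 5): yes — any two successors of a common world are R-related.
Transitive (axiom 4): yes — every two-step R-path is closed by a direct edge.
Reflexive (axiom T): no — w6 is not related to itself.
So F validates K, D, KD45; S5 would additionally require R to be reflexive. The strongest is KD45.

KD45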